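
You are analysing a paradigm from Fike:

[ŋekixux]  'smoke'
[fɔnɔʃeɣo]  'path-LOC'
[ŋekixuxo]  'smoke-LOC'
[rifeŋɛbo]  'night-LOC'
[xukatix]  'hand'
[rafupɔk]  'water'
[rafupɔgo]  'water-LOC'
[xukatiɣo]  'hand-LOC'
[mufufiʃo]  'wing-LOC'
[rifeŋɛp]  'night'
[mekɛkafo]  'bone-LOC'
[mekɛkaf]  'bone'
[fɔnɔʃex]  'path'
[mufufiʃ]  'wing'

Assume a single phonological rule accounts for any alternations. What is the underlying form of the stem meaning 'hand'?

In [xukatiɣo] and [xukatix] the final segment of 'hand' alternates: [ɣ] ~ [x].
But 'smoke' keeps [x] in both environments ([ŋekixuxo], [ŋekixux]), so there is no rule changing /x/ to [ɣ] before the LOC suffix.
The alternation reflects word-final obstruent devoicing: voiced obstruents become voiceless word-finally. /ɣ/ is underlying.

/xukatiɣ/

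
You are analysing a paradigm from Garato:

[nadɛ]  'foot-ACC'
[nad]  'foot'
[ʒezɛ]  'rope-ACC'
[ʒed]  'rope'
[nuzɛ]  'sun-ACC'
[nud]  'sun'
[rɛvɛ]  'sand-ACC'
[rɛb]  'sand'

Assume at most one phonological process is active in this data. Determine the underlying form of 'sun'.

/nuz/

In [nuzɛ] and [nud] the final segment of 'sun' alternates: [z] ~ [d].
If /d/ were underlying and a rule turned it into [z] before the ACC suffix, 'foot' would also alternate; but it has [d] in both [nadɛ] and [nad].
The alternation reflects word-final hardening: voiced fricatives become stops word-finally. /z/ is underlying.
So 'sun' = /nuz/.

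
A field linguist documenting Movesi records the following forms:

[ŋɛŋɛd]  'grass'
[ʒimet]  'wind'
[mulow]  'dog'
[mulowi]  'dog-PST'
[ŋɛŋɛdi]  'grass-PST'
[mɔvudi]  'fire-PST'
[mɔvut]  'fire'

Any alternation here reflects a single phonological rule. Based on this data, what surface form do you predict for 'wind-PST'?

[ʒimedi]

In [mɔvudi] and [mɔvut] the final segment of 'fire' alternates: [d] ~ [t].
If /d/ were underlying and a rule turned it into [t] in isolation, 'grass' would also alternate; but it has [d] in both [ŋɛŋɛdi] and [ŋɛŋɛd].
So /t/ is underlying, and a rule of intervocalic voicing — voiceless stops become voiced between vowels — gives [d].
From [ʒimet] the stem 'wind' is /ʒimet/; between vowels this yields [ʒimedi].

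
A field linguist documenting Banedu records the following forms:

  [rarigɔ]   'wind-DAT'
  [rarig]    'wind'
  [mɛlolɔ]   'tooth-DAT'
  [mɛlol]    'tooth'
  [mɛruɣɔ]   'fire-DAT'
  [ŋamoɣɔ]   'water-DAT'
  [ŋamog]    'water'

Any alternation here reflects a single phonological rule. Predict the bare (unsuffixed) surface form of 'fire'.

'water' shows [ɣ] ~ [g] at the end of the stem ([ŋamoɣɔ] vs [ŋamog]).
If /g/ were underlying and a rule turned it into [ɣ] before the DAT suffix, 'wind' would also alternate; but it has [g] in both [rarigɔ] and [rarig].
The underlying segment must be /ɣ/; voiced fricatives become stops word-finally, yielding [g] there.
The one attested form of 'fire', [mɛruɣɔ], shows underlying /mɛruɣ/. Applying the same rule word-finally gives [mɛrug].

[mɛrug]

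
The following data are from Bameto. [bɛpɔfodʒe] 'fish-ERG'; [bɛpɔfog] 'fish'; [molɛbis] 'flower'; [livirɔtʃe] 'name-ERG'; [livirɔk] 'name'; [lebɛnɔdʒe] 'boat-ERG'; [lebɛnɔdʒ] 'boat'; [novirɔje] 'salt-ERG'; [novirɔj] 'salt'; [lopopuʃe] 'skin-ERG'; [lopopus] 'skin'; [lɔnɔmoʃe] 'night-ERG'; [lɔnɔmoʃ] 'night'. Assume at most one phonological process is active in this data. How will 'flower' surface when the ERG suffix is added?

[molɛbiʃe]

In [lopopuʃe] and [lopopus] the final segment of 'skin' alternates: [ʃ] ~ [s].
The stem 'night' ([lɔnɔmoʃe], [lɔnɔmoʃ]) shows [ʃ] unchanged in both environments, so [ʃ] cannot be basic with [s] derived in isolation.
So /s/ is underlying, and a rule of palatalization before a front vowel — /k/, /g/ and /s/ become palato-alveolar [tʃ], [dʒ] and [ʃ] before a front vowel — gives [ʃ].
The one attested form of 'flower', [molɛbis], shows underlying /molɛbis/. Applying the same rule before a front vowel gives [molɛbiʃe].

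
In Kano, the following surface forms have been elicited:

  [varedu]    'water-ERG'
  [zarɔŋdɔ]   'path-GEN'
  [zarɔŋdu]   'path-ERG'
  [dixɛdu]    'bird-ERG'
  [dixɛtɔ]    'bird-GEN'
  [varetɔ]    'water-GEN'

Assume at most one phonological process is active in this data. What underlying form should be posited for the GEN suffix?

/-tɔ/

The GEN suffix surfaces as [-dɔ] and [-tɔ], depending on the final segment of the stem.
The ERG suffix, which begins with [d], is invariant after every stem; so [d] is not altered by any rule here.
So the underlying form is /-tɔ/, and voiceless stops become voiced after a nasal.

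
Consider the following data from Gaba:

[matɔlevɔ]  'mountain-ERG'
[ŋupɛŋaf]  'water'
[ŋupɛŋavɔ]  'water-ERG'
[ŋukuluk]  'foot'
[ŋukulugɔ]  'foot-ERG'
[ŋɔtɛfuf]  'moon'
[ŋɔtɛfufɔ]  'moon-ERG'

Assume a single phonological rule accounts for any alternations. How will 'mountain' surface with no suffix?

[matɔlef]

'water' shows [f] ~ [v] at the end of the stem ([ŋupɛŋaf] vs [ŋupɛŋavɔ]).
Compare 'moon', with invariant [f] in [ŋɔtɛfuf] and [ŋɔtɛfufɔ]: an analysis with underlying /f/ and a rule producing [v] before the ERG suffix would wrongly predict alternation here too.
Therefore /v/ is basic and [f] is derived by word-final obstruent devoicing (voiced obstruents become voiceless word-finally).
From [matɔlevɔ] the stem 'mountain' is /matɔlev/; word-finally this yields [matɔlef].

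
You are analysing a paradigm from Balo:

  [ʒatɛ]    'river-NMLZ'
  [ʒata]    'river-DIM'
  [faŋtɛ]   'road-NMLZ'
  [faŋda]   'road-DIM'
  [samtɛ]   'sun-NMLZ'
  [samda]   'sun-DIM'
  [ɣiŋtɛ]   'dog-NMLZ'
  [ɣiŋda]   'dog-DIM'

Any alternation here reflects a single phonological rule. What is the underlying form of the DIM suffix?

The DIM morpheme has two allomorphs, [-da] and [-ta].
The NMLZ suffix, which begins with [t], is invariant after every stem; so [t] is not altered by any rule here.
The DIM suffix is therefore /-da/ underlyingly, with post-vocalic devoicing: voiced stops become voiceless after a vowel.

/-da/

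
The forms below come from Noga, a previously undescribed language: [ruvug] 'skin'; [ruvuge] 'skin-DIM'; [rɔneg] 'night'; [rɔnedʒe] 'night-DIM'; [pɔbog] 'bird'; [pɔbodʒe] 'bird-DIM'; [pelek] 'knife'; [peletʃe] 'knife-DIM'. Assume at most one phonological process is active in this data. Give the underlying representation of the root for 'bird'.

/pɔbodʒ/

The stem for 'bird' ends in [g] in [pɔbog] but [dʒ] in [pɔbodʒe].
The stem 'skin' ([ruvug], [ruvuge]) shows [g] unchanged in both environments, so [g] cannot be basic with [dʒ] derived before the DIM suffix.
So /dʒ/ is underlying, and a rule of depalatalization — palato-alveolar /tʃ/ and /dʒ/ become [k] and [g] when no front vowel follows — gives [g].
Hence 'bird' is /pɔbodʒ/ underlyingly.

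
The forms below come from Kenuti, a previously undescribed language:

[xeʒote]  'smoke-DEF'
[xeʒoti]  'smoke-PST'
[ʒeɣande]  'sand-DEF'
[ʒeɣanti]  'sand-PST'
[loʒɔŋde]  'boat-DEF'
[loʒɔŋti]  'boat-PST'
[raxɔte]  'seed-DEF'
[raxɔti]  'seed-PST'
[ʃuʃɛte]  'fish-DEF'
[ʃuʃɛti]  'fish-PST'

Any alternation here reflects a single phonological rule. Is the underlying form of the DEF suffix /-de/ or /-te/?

The DEF morpheme has two allomorphs, [-de] and [-te].
By contrast the PST suffix keeps its initial [t] throughout — that segment must be underlying.
So the underlying form is /-de/, and voiced stops become voiceless after a vowel.

/-de/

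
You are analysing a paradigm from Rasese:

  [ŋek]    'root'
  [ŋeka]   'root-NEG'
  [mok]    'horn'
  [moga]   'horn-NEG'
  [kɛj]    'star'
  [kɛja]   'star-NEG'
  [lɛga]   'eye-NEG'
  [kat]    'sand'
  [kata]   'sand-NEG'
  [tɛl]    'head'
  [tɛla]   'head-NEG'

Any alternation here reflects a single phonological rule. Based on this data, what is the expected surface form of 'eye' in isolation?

[lɛk]

The root 'horn' surfaces as [mok] and [moga], with a stem-final [k] ~ [g] alternation.
If /k/ were underlying and a rule turned it into [g] before the NEG suffix, 'root' would also alternate; but it has [k] in both [ŋek] and [ŋeka].
The underlying segment must be /g/; voiced obstruents become voiceless word-finally, yielding [k] there.
The one attested form of 'eye', [lɛga], shows underlying /lɛg/. Applying the same rule word-finally gives [lɛk].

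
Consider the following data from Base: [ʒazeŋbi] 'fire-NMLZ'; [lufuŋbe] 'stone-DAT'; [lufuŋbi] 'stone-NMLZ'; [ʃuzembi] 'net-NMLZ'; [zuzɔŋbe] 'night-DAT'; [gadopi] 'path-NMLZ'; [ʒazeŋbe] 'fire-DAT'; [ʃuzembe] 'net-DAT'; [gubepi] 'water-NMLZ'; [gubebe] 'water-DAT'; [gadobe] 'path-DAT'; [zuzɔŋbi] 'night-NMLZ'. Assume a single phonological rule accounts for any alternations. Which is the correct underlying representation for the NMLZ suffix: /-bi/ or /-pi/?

The NMLZ suffix surfaces as [-bi] and [-pi], depending on the final segment of the stem.
The DAT suffix, which begins with [b], is invariant after every stem; so [b] is not altered by any rule here.
So the underlying form is /-pi/, and voiceless stops become voiced after a nasal.

/-pi/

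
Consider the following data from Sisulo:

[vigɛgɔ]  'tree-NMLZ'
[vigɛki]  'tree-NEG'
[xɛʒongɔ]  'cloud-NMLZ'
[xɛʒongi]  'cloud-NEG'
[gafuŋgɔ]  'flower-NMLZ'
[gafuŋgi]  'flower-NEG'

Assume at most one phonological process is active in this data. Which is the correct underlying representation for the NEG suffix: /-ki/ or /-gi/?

/-ki/

The NEG suffix surfaces as [-gi] and [-ki], depending on the final segment of the stem.
The NMLZ suffix, which begins with [g], is invariant after every stem; so [g] is not altered by any rule here.
So the underlying form is /-ki/, and voiceless stops become voiced after a nasal.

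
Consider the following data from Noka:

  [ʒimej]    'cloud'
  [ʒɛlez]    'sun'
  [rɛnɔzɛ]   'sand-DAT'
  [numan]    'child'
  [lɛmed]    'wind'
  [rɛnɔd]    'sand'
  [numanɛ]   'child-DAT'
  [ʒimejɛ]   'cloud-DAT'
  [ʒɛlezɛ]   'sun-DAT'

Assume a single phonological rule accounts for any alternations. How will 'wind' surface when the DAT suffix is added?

[lɛmezɛ]

The stem for 'sand' ends in [d] in [rɛnɔd] but [z] in [rɛnɔzɛ].
Compare 'sun', with invariant [z] in [ʒɛlez] and [ʒɛlezɛ]: an analysis with underlying /z/ and a rule producing [d] in isolation would wrongly predict alternation here too.
Therefore /d/ is basic and [z] is derived by intervocalic spirantization (voiced stops become fricatives between vowels).
From [lɛmed] the stem 'wind' is /lɛmed/; between vowels this yields [lɛmezɛ].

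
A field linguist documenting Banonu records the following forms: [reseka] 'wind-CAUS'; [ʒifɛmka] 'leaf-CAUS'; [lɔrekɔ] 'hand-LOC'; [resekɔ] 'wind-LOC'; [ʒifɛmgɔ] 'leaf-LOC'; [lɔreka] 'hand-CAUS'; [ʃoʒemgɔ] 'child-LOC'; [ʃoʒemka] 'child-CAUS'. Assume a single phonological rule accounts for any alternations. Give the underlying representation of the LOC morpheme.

The LOC morpheme has two allomorphs, [-gɔ] and [-kɔ].
The CAUS suffix, which begins with [k], is invariant after every stem; so [k] is not altered by any rule here.
The LOC suffix is therefore /-gɔ/ underlyingly, with post-vocalic devoicing: voiced stops become voiceless after a vowel.

/-gɔ/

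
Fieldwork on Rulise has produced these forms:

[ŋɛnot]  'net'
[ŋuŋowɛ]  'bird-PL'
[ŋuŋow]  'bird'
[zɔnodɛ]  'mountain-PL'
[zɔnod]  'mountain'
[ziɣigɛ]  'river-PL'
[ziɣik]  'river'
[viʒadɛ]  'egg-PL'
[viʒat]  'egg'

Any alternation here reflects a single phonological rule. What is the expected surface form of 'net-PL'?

[ŋɛnodɛ]

In [viʒadɛ] and [viʒat] the final segment of 'egg' alternates: [d] ~ [t].
The stem 'mountain' ([zɔnodɛ], [zɔnod]) shows [d] unchanged in both environments, so [d] cannot be basic with [t] derived in isolation.
The underlying segment must be /t/; voiceless stops become voiced between vowels, yielding [d] there.
From [ŋɛnot] the stem 'net' is /ŋɛnot/; between vowels this yields [ŋɛnodɛ].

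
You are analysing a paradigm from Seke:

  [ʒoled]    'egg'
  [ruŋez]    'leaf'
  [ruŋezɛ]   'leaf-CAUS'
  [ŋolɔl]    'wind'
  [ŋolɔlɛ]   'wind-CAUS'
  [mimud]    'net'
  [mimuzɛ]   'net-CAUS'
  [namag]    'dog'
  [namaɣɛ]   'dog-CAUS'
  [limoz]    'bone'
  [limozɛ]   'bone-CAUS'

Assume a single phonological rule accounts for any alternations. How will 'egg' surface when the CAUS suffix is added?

The root 'net' surfaces as [mimud] and [mimuzɛ], with a stem-final [d] ~ [z] alternation.
But 'leaf' keeps [z] in both environments ([ruŋez], [ruŋezɛ]), so there is no rule changing /z/ to [d] in isolation.
So /d/ is underlying, and a rule of intervocalic spirantization — voiced stops become fricatives between vowels — gives [z].
From [ʒoled] the stem 'egg' is /ʒoled/; between vowels this yields [ʒolezɛ].

[ʒolezɛ]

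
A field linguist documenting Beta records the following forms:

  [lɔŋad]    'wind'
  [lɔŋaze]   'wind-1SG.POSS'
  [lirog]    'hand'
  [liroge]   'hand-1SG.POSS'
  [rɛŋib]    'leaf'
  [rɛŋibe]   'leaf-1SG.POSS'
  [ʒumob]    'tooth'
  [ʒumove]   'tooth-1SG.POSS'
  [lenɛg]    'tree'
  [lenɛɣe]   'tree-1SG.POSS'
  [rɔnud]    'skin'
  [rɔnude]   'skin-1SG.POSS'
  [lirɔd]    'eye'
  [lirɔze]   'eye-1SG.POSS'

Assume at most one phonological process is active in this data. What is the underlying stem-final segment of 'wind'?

/z/

The root 'wind' surfaces as [lɔŋad] and [lɔŋaze], with a stem-final [d] ~ [z] alternation.
The stem 'skin' ([rɔnud], [rɔnude]) shows [d] unchanged in both environments, so [d] cannot be basic with [z] derived before the 1SG.POSS suffix.
So /z/ is underlying, and a rule of word-final hardening — voiced fricatives become stops word-finally — gives [d].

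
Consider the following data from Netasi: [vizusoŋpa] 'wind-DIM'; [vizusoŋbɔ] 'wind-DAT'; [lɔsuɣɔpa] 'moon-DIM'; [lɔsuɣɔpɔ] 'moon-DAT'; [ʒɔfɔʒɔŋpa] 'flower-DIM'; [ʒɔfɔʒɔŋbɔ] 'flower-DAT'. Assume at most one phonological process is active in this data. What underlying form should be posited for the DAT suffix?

The DAT suffix surfaces as [-bɔ] and [-pɔ], depending on the final segment of the stem.
By contrast the DIM suffix keeps its initial [p] throughout — that segment must be underlying.
The DAT suffix is therefore /-bɔ/ underlyingly, with post-vocalic devoicing: voiced stops become voiceless after a vowel.

/-bɔ/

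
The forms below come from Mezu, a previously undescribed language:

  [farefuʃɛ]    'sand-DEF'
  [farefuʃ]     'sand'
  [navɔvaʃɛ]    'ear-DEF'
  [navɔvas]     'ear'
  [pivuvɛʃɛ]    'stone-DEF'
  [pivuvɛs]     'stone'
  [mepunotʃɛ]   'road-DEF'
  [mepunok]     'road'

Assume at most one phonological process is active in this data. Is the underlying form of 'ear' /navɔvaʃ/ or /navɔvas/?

'ear' shows [ʃ] ~ [s] at the end of the stem ([navɔvaʃɛ] vs [navɔvas]).
The stem 'sand' ([farefuʃɛ], [farefuʃ]) shows [ʃ] unchanged in both environments, so [ʃ] cannot be basic with [s] derived in isolation.
The underlying segment must be /s/; /k/ and /s/ become palato-alveolar [tʃ] and [ʃ] before a front vowel, yielding [ʃ] there.

/navɔvas/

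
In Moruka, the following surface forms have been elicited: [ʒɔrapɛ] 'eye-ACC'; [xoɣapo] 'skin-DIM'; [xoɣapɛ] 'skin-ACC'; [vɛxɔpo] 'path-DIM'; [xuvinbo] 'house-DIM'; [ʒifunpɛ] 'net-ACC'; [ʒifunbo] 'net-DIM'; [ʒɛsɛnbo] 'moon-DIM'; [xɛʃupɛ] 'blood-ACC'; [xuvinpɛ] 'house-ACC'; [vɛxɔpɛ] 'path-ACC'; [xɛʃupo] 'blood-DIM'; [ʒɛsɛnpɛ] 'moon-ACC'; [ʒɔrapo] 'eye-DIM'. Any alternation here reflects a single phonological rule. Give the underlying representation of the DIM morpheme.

/-bo/

The DIM morpheme has two allomorphs, [-bo] and [-po].
By contrast the ACC suffix keeps its initial [p] throughout — that segment must be underlying.
So the underlying form is /-bo/, and voiced stops become voiceless after a vowel.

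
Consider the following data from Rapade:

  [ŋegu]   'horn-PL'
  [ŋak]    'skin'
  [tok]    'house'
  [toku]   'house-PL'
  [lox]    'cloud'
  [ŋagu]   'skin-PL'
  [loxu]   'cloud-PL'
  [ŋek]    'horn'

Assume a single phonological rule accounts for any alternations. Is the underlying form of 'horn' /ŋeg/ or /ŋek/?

The stem for 'horn' ends in [k] in [ŋek] but [g] in [ŋegu].
The stem 'house' ([tok], [toku]) shows [k] unchanged in both environments, so [k] cannot be basic with [g] derived before the PL suffix.
Therefore /g/ is basic and [k] is derived by word-final obstruent devoicing (voiced obstruents become voiceless word-finally).

/ŋeg/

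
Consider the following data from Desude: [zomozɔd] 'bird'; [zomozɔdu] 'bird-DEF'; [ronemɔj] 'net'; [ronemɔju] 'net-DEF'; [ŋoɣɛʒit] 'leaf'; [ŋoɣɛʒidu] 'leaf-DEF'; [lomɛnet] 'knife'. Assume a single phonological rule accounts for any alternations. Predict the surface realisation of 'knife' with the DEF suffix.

The stem for 'leaf' ends in [t] in [ŋoɣɛʒit] but [d] in [ŋoɣɛʒidu].
If /d/ were underlying and a rule turned it into [t] in isolation, 'bird' would also alternate; but it has [d] in both [zomozɔd] and [zomozɔdu].
So /t/ is underlying, and a rule of intervocalic voicing — voiceless stops become voiced between vowels — gives [d].
The one attested form of 'knife', [lomɛnet], shows underlying /lomɛnet/. Applying the same rule between vowels gives [lomɛnedu].

[lomɛnedu]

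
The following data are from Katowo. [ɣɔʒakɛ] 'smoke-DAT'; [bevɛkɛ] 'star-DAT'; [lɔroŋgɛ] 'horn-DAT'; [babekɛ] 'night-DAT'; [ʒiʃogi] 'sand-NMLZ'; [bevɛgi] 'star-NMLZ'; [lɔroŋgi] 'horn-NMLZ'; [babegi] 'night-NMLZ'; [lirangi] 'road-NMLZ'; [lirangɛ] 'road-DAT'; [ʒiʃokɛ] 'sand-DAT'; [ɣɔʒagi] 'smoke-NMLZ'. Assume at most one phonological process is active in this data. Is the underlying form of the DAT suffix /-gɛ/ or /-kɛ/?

The DAT suffix surfaces as [-gɛ] and [-kɛ], depending on the final segment of the stem.
By contrast the NMLZ suffix keeps its initial [g] throughout — that segment must be underlying.
The DAT suffix is therefore /-kɛ/ underlyingly, with post-nasal voicing: voiceless stops become voiced after a nasal.

/-kɛ/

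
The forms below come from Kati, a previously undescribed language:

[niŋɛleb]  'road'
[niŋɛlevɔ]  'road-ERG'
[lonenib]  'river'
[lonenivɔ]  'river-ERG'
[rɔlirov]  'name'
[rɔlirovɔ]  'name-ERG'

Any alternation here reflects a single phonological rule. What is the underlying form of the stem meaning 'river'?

/lonenib/

The stem for 'river' ends in [b] in [lonenib] but [v] in [lonenivɔ].
If /v/ were underlying and a rule turned it into [b] in isolation, 'name' would also alternate; but it has [v] in both [rɔlirov] and [rɔlirovɔ].
The alternation reflects intervocalic spirantization: voiced stops become fricatives between vowels. /b/ is underlying.
The underlying form of 'river' is therefore /lonenib/.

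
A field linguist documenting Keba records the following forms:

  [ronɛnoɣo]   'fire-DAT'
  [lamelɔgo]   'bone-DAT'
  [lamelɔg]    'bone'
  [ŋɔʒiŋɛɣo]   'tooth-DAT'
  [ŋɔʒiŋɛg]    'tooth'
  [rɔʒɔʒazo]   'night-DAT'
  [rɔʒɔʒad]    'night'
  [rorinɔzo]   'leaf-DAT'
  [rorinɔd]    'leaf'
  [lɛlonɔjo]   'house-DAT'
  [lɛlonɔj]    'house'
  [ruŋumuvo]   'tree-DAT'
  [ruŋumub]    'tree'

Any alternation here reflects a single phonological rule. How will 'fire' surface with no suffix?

[ronɛnog]

'tooth' shows [ɣ] ~ [g] at the end of the stem ([ŋɔʒiŋɛɣo] vs [ŋɔʒiŋɛg]).
If /g/ were underlying and a rule turned it into [ɣ] before the DAT suffix, 'bone' would also alternate; but it has [g] in both [lamelɔgo] and [lamelɔg].
So /ɣ/ is underlying, and a rule of word-final hardening — voiced fricatives become stops word-finally — gives [g].
From [ronɛnoɣo] the stem 'fire' is /ronɛnoɣ/; word-finally this yields [ronɛnog].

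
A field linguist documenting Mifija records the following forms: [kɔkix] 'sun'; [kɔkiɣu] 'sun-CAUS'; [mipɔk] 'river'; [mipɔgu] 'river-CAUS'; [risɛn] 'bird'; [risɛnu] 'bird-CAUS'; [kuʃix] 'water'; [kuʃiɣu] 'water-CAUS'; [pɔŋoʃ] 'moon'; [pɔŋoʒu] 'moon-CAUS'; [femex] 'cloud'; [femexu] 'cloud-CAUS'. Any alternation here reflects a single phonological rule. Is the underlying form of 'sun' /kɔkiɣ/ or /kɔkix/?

/kɔkiɣ/

'sun' shows [x] ~ [ɣ] at the end of the stem ([kɔkix] vs [kɔkiɣu]).
If /x/ were underlying and a rule turned it into [ɣ] before the CAUS suffix, 'cloud' would also alternate; but it has [x] in both [femex] and [femexu].
So /ɣ/ is underlying, and a rule of word-final obstruent devoicing — voiced obstruents become voiceless word-finally — gives [x].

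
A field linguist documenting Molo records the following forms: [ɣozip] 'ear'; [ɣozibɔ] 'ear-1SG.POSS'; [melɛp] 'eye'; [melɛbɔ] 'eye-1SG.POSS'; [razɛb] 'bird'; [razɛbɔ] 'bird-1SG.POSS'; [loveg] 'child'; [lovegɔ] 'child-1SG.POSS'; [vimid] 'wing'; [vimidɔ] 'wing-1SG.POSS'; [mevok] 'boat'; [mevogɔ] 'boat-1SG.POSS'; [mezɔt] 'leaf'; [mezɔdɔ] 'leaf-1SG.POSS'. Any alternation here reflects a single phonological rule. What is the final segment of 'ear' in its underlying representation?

In [ɣozip] and [ɣozibɔ] the final segment of 'ear' alternates: [p] ~ [b].
The stem 'bird' ([razɛb], [razɛbɔ]) shows [b] unchanged in both environments, so [b] cannot be basic with [p] derived in isolation.
The underlying segment must be /p/; voiceless stops become voiced between vowels, yielding [b] there.

/p/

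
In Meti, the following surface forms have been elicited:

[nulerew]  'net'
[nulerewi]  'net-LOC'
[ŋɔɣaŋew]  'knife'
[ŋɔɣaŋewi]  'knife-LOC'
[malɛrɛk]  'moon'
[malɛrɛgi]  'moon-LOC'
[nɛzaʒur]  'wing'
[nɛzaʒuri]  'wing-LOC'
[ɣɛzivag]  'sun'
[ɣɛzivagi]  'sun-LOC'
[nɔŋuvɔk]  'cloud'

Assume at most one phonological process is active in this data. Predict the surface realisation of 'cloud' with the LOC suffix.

[nɔŋuvɔgi]

The stem for 'moon' ends in [k] in [malɛrɛk] but [g] in [malɛrɛgi].
But 'sun' keeps [g] in both environments ([ɣɛzivag], [ɣɛzivagi]), so there is no rule changing /g/ to [k] in isolation.
So /k/ is underlying, and a rule of intervocalic voicing — voiceless stops become voiced between vowels — gives [g].
The one attested form of 'cloud', [nɔŋuvɔk], shows underlying /nɔŋuvɔk/. Applying the same rule between vowels gives [nɔŋuvɔgi].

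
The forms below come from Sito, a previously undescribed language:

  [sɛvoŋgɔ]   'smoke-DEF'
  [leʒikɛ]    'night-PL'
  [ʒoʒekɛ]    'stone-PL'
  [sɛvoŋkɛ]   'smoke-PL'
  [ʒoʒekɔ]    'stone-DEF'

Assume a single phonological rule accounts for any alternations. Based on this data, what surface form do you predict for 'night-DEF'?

The DEF morpheme has two allomorphs, [-gɔ] and [-kɔ].
The PL suffix, which begins with [k], is invariant after every stem; so [k] is not altered by any rule here.
The DEF suffix is therefore /-gɔ/ underlyingly, with post-vocalic devoicing: voiced stops become voiceless after a vowel.
After 'night', which ends in a vowel, the suffix surfaces as [-kɔ], giving [leʒikɔ].

[leʒikɔ]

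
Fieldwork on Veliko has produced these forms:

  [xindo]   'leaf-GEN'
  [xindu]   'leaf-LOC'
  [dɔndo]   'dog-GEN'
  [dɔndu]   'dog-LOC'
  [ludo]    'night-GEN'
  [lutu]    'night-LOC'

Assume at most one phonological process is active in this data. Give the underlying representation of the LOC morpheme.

The LOC suffix surfaces as [-du] and [-tu], depending on the final segment of the stem.
The GEN suffix, which begins with [d], is invariant after every stem; so [d] is not altered by any rule here.
The LOC suffix is therefore /-tu/ underlyingly, with post-nasal voicing: voiceless stops become voiced after a nasal.

/-tu/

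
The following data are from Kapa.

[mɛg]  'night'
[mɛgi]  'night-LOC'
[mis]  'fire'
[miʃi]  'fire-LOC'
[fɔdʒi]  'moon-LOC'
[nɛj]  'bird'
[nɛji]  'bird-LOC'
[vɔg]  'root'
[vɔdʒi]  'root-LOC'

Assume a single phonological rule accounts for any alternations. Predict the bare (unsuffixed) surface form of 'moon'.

The stem for 'root' ends in [g] in [vɔg] but [dʒ] in [vɔdʒi].
If /g/ were underlying and a rule turned it into [dʒ] before the LOC suffix, 'night' would also alternate; but it has [g] in both [mɛg] and [mɛgi].
The alternation reflects depalatalization: palato-alveolar /dʒ/ and /ʃ/ become [g] and [s] when no front vowel follows. /dʒ/ is underlying.
The one attested form of 'moon', [fɔdʒi], shows underlying /fɔdʒ/. Applying the same rule when no front vowel follows gives [fɔg].

[fɔg]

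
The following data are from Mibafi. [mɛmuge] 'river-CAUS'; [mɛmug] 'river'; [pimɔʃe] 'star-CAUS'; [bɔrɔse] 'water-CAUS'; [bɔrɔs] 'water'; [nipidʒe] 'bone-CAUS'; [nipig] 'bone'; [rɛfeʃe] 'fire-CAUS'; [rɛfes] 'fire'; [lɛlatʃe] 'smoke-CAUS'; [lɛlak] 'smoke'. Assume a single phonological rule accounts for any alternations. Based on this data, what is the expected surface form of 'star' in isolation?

[pimɔs]

In [rɛfeʃe] and [rɛfes] the final segment of 'fire' alternates: [ʃ] ~ [s].
Compare 'water', with invariant [s] in [bɔrɔse] and [bɔrɔs]: an analysis with underlying /s/ and a rule producing [ʃ] before the CAUS suffix would wrongly predict alternation here too.
So /ʃ/ is underlying, and a rule of depalatalization — palato-alveolar /tʃ/, /dʒ/ and /ʃ/ become [k], [g] and [s] when no front vowel follows — gives [s].
From [pimɔʃe] the stem 'star' is /pimɔʃ/; when no front vowel follows this yields [pimɔs].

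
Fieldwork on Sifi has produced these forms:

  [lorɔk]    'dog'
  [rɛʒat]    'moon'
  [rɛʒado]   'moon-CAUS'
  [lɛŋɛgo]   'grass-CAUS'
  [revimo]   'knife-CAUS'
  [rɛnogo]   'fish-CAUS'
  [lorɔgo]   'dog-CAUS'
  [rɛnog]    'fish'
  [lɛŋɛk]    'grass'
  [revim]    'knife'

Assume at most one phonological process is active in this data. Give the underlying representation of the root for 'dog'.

The stem for 'dog' ends in [k] in [lorɔk] but [g] in [lorɔgo].
But 'fish' keeps [g] in both environments ([rɛnog], [rɛnogo]), so there is no rule changing /g/ to [k] in isolation.
The alternation reflects intervocalic voicing: voiceless stops become voiced between vowels. /k/ is underlying.

/lorɔk/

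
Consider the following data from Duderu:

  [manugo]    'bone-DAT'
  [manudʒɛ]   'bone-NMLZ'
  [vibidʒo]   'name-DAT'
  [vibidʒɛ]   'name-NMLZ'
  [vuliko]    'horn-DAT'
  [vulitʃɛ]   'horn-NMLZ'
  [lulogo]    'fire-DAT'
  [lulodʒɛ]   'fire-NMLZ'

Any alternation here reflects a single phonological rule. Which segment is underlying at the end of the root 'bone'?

'bone' shows [g] ~ [dʒ] at the end of the stem ([manugo] vs [manudʒɛ]).
But 'name' keeps [dʒ] in both environments ([vibidʒo], [vibidʒɛ]), so there is no rule changing /dʒ/ to [g] before the DAT suffix.
Therefore /g/ is basic and [dʒ] is derived by palatalization before a front vowel (/k/ and /g/ become palato-alveolar [tʃ] and [dʒ] before a front vowel).

/g/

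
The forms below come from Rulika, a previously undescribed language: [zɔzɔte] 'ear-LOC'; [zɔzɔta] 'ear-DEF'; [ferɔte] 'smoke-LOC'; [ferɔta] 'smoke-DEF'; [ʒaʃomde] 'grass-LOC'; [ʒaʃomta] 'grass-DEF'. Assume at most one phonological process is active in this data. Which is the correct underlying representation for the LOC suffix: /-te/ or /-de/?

The LOC morpheme has two allomorphs, [-de] and [-te].
By contrast the DEF suffix keeps its initial [t] throughout — that segment must be underlying.
So the underlying form is /-de/, and voiced stops become voiceless after a vowel.

/-de/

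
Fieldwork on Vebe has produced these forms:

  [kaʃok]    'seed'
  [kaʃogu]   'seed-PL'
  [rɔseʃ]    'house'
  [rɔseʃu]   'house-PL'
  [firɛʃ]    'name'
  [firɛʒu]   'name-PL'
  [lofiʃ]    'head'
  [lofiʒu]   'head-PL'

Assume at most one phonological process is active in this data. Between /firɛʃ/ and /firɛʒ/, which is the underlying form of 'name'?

The stem for 'name' ends in [ʃ] in [firɛʃ] but [ʒ] in [firɛʒu].
Compare 'house', with invariant [ʃ] in [rɔseʃ] and [rɔseʃu]: an analysis with underlying /ʃ/ and a rule producing [ʒ] before the PL suffix would wrongly predict alternation here too.
The alternation reflects word-final obstruent devoicing: voiced obstruents become voiceless word-finally. /ʒ/ is underlying.

/firɛʒ/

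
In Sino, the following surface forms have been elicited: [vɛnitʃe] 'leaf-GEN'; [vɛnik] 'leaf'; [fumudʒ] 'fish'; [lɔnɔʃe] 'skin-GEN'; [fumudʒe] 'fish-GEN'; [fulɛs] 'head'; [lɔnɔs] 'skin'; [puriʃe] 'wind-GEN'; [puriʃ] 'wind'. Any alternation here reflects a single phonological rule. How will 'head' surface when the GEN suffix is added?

The stem for 'skin' ends in [ʃ] in [lɔnɔʃe] but [s] in [lɔnɔs].
But 'wind' keeps [ʃ] in both environments ([puriʃe], [puriʃ]), so there is no rule changing /ʃ/ to [s] in isolation.
Therefore /s/ is basic and [ʃ] is derived by palatalization before a front vowel (/k/ and /s/ become palato-alveolar [tʃ] and [ʃ] before a front vowel).
The one attested form of 'head', [fulɛs], shows underlying /fulɛs/. Applying the same rule before a front vowel gives [fulɛʃe].

[fulɛʃe]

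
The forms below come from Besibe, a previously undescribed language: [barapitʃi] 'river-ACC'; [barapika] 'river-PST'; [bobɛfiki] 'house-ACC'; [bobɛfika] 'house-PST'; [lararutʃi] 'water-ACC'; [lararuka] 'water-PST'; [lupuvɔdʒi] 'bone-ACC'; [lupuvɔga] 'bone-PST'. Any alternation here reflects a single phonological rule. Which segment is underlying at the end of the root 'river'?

/tʃ/

The stem for 'river' ends in [tʃ] in [barapitʃi] but [k] in [barapika].
Compare 'house', with invariant [k] in [bobɛfiki] and [bobɛfika]: an analysis with underlying /k/ and a rule producing [tʃ] before the ACC suffix would wrongly predict alternation here too.
The alternation reflects depalatalization: palato-alveolar /tʃ/ and /dʒ/ become [k] and [g] when no front vowel follows. /tʃ/ is underlying.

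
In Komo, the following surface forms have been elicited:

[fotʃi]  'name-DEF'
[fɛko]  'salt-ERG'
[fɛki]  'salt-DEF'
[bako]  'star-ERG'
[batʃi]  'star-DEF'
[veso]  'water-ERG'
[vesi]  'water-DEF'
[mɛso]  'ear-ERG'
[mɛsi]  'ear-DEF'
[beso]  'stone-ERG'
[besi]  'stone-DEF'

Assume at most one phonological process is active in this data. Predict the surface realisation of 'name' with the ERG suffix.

'star' shows [k] ~ [tʃ] at the end of the stem ([bako] vs [batʃi]).
But 'salt' keeps [k] in both environments ([fɛko], [fɛki]), so there is no rule changing /k/ to [tʃ] before the DEF suffix.
The alternation reflects depalatalization: palato-alveolar /tʃ/ becomes [k] when no front vowel follows. /tʃ/ is underlying.
The one attested form of 'name', [fotʃi], shows underlying /fotʃ/. Applying the same rule when no front vowel follows gives [foko].

[foko]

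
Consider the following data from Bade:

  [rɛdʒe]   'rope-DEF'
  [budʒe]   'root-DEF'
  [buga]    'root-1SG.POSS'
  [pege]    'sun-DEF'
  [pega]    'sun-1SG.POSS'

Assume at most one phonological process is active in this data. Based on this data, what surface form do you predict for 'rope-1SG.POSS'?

The root 'root' surfaces as [budʒe] and [buga], with a stem-final [dʒ] ~ [g] alternation.
But 'sun' keeps [g] in both environments ([pege], [pega]), so there is no rule changing /g/ to [dʒ] before the DEF suffix.
The alternation reflects depalatalization: palato-alveolar /dʒ/ becomes [g] when no front vowel follows. /dʒ/ is underlying.
The one attested form of 'rope', [rɛdʒe], shows underlying /rɛdʒ/. Applying the same rule when no front vowel follows gives [rɛga].

[rɛga]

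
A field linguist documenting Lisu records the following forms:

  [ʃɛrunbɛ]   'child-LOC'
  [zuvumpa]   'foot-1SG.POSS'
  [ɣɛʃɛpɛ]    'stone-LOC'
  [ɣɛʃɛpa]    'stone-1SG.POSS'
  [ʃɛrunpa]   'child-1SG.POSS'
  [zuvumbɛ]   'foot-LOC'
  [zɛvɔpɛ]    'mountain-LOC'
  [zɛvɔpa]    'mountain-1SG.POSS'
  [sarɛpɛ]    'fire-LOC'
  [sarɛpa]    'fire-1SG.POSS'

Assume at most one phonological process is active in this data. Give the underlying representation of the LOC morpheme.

/-bɛ/

The LOC morpheme has two allomorphs, [-bɛ] and [-pɛ].
By contrast the 1SG.POSS suffix keeps its initial [p] throughout — that segment must be underlying.
So the underlying form is /-bɛ/, and voiced stops become voiceless after a vowel.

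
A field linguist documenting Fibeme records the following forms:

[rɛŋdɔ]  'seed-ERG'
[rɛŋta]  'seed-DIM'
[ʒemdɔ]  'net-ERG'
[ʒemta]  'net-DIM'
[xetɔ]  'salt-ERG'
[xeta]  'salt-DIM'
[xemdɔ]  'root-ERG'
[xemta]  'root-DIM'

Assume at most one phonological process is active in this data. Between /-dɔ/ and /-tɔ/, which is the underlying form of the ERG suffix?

/-dɔ/

The ERG suffix surfaces as [-dɔ] and [-tɔ], depending on the final segment of the stem.
By contrast the DIM suffix keeps its initial [t] throughout — that segment must be underlying.
The ERG suffix is therefore /-dɔ/ underlyingly, with post-vocalic devoicing: voiced stops become voiceless after a vowel.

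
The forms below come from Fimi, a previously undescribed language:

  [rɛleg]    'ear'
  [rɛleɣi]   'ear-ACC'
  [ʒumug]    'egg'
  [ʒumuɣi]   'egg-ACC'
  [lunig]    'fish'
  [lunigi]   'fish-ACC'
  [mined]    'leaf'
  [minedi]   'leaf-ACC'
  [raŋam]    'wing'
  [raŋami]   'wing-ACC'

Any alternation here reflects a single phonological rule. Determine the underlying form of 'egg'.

'egg' shows [g] ~ [ɣ] at the end of the stem ([ʒumug] vs [ʒumuɣi]).
If /g/ were underlying and a rule turned it into [ɣ] before the ACC suffix, 'fish' would also alternate; but it has [g] in both [lunig] and [lunigi].
Therefore /ɣ/ is basic and [g] is derived by word-final hardening (voiced fricatives become stops word-finally).

/ʒumuɣ/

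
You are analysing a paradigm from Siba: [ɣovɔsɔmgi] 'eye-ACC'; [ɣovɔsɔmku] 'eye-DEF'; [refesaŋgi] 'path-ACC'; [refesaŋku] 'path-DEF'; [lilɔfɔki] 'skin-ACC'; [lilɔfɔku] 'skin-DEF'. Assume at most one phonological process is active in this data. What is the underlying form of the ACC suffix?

/-gi/

The ACC morpheme has two allomorphs, [-gi] and [-ki].
By contrast the DEF suffix keeps its initial [k] throughout — that segment must be underlying.
So the underlying form is /-gi/, and voiced stops become voiceless after a vowel.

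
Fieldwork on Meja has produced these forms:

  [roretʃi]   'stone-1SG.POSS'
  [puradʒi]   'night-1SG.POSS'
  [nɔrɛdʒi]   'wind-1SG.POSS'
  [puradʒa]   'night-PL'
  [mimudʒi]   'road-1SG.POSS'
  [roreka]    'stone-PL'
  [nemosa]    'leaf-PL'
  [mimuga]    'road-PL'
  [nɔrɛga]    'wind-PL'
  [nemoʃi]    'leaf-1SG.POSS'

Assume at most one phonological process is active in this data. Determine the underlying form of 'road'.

/mimug/

In [mimuga] and [mimudʒi] the final segment of 'road' alternates: [g] ~ [dʒ].
If /dʒ/ were underlying and a rule turned it into [g] before the PL suffix, 'night' would also alternate; but it has [dʒ] in both [puradʒa] and [puradʒi].
Therefore /g/ is basic and [dʒ] is derived by palatalization before a front vowel (/k/, /g/ and /s/ become palato-alveolar [tʃ], [dʒ] and [ʃ] before a front vowel).
So 'road' = /mimug/.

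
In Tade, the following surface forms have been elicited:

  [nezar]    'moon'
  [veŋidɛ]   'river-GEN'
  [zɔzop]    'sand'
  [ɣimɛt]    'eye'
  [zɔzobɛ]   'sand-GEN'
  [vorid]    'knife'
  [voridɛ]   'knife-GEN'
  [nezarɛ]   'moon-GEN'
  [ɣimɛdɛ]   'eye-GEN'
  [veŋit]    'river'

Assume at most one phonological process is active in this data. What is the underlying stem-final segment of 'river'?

The root 'river' surfaces as [veŋit] and [veŋidɛ], with a stem-final [t] ~ [d] alternation.
Compare 'knife', with invariant [d] in [vorid] and [voridɛ]: an analysis with underlying /d/ and a rule producing [t] in isolation would wrongly predict alternation here too.
The alternation reflects intervocalic voicing: voiceless stops become voiced between vowels. /t/ is underlying.

/t/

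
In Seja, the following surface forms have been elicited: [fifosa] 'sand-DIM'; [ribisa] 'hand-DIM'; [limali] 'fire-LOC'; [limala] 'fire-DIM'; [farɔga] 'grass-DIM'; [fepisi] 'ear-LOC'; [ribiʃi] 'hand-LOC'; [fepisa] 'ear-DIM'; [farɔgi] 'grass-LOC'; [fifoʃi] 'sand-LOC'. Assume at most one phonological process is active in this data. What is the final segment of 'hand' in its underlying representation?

/ʃ/

'hand' shows [s] ~ [ʃ] at the end of the stem ([ribisa] vs [ribiʃi]).
The stem 'ear' ([fepisa], [fepisi]) shows [s] unchanged in both environments, so [s] cannot be basic with [ʃ] derived before the LOC suffix.
Therefore /ʃ/ is basic and [s] is derived by depalatalization (palato-alveolar /ʃ/ becomes [s] when no front vowel follows).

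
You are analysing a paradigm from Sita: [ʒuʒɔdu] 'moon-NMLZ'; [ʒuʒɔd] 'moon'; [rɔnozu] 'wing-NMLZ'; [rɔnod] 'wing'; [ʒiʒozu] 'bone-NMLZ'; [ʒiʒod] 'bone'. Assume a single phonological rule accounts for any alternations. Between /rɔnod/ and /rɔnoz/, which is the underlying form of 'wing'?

The root 'wing' surfaces as [rɔnozu] and [rɔnod], with a stem-final [z] ~ [d] alternation.
If /d/ were underlying and a rule turned it into [z] before the NMLZ suffix, 'moon' would also alternate; but it has [d] in both [ʒuʒɔdu] and [ʒuʒɔd].
The alternation reflects word-final hardening: voiced fricatives become stops word-finally. /z/ is underlying.

/rɔnoz/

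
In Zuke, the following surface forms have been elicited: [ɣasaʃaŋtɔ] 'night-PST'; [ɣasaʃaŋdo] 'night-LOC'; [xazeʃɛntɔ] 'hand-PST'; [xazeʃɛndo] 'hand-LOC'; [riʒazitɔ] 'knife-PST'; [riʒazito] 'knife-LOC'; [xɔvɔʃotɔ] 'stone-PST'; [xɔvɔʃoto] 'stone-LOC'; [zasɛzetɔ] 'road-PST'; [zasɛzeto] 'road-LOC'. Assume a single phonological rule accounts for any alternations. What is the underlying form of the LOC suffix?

/-do/

The LOC morpheme has two allomorphs, [-do] and [-to].
By contrast the PST suffix keeps its initial [t] throughout — that segment must be underlying.
The LOC suffix is therefore /-do/ underlyingly, with post-vocalic devoicing: voiced stops become voiceless after a vowel.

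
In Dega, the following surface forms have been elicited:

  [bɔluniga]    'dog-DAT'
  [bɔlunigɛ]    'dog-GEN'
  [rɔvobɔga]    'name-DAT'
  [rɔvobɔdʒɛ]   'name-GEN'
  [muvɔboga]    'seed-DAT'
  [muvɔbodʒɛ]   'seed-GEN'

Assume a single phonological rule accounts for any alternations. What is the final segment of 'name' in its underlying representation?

In [rɔvobɔga] and [rɔvobɔdʒɛ] the final segment of 'name' alternates: [g] ~ [dʒ].
If /g/ were underlying and a rule turned it into [dʒ] before the GEN suffix, 'dog' would also alternate; but it has [g] in both [bɔluniga] and [bɔlunigɛ].
The underlying segment must be /dʒ/; palato-alveolar /dʒ/ becomes [g] when no front vowel follows, yielding [g] there.

/dʒ/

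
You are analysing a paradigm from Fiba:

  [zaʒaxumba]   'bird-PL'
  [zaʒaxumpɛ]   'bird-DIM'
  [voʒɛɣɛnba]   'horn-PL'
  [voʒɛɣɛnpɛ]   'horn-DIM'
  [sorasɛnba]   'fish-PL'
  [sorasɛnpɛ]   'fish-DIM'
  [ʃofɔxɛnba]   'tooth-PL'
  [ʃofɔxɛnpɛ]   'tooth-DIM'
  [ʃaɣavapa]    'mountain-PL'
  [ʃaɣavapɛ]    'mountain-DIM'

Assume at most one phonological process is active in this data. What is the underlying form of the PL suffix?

/-ba/

The PL morpheme has two allomorphs, [-ba] and [-pa].
By contrast the DIM suffix keeps its initial [p] throughout — that segment must be underlying.
The PL suffix is therefore /-ba/ underlyingly, with post-vocalic devoicing: voiced stops become voiceless after a vowel.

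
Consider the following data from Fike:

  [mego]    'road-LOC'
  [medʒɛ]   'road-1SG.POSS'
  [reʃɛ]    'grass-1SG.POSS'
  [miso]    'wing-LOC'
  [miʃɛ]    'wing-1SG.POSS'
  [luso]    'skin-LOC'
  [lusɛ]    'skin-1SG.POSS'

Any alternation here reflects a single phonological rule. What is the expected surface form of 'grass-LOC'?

'wing' shows [s] ~ [ʃ] at the end of the stem ([miso] vs [miʃɛ]).
The stem 'skin' ([luso], [lusɛ]) shows [s] unchanged in both environments, so [s] cannot be basic with [ʃ] derived before the 1SG.POSS suffix.
The underlying segment must be /ʃ/; palato-alveolar /dʒ/ and /ʃ/ become [g] and [s] when no front vowel follows, yielding [s] there.
From [reʃɛ] the stem 'grass' is /reʃ/; when no front vowel follows this yields [reso].

[reso]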